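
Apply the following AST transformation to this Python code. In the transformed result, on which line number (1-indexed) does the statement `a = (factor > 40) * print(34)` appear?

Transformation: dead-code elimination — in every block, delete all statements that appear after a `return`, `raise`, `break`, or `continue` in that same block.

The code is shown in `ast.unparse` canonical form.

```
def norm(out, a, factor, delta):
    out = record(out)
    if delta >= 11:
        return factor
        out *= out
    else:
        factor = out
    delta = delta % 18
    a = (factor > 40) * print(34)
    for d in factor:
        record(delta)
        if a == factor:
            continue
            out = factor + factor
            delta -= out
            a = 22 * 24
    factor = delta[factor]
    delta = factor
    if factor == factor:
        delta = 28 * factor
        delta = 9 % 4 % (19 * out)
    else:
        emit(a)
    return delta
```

Transformed code:
def norm(out, a, factor, delta):
    out = record(out)
    if delta >= 11:
        return factor
    else:
        factor = out
    delta = delta % 18
    a = (factor > 40) * print(34)
    for d in factor:
        record(delta)
        if a == factor:
            continue
    factor = delta[factor]
    delta = factor
    if factor == factor:
        delta = 28 * factor
        delta = 9 % 4 % (19 * out)
    else:
        emit(a)
    return delta

8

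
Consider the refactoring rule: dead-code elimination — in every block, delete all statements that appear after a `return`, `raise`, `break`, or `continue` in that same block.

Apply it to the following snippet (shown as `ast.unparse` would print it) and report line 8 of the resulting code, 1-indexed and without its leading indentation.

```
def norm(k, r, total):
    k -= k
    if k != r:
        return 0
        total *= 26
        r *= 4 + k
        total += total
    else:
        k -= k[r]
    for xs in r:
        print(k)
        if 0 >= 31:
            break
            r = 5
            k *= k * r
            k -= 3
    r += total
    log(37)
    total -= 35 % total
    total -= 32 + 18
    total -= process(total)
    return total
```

print(k)

Transformed code:
def norm(k, r, total):
    k -= k
    if k != r:
        return 0
    else:
        k -= k[r]
    for xs in r:
        print(k)
        if 0 >= 31:
            break
    r += total
    log(37)
    total -= 35 % total
    total -= 32 + 18
    total -= process(total)
    return total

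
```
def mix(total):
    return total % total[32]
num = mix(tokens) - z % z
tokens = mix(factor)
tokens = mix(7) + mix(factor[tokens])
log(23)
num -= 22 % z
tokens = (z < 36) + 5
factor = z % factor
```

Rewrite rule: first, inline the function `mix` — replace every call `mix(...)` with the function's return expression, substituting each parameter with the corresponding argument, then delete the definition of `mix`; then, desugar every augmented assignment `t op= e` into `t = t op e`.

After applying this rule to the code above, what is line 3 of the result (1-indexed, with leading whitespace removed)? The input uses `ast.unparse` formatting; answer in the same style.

Transformed code:
num = tokens % tokens[32] - z % z
tokens = factor % factor[32]
tokens = 7 % 7[32] + factor[tokens] % factor[tokens][32]
log(23)
num = num - 22 % z
tokens = (z < 36) + 5
factor = z % factor

tokens = 7 % 7[32] + factor[tokens] % factor[tokens][32]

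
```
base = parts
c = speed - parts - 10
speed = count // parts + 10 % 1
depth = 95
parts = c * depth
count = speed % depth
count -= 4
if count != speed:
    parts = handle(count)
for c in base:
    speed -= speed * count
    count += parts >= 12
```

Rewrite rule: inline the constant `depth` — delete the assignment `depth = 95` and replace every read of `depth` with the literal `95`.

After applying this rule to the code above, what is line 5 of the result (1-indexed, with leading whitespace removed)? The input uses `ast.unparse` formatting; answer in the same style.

count = speed % 95

Transformed code:
base = parts
c = speed - parts - 10
speed = count // parts + 10 % 1
parts = c * 95
count = speed % 95
count -= 4
if count != speed:
    parts = handle(count)
for c in base:
    speed -= speed * count
    count += parts >= 12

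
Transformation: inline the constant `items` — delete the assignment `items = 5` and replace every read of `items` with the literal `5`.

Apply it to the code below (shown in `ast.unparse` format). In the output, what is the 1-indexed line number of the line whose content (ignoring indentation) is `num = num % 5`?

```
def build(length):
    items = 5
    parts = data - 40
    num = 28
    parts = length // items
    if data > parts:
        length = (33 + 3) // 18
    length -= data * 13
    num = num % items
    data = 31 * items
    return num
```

8

Transformed code:
def build(length):
    parts = data - 40
    num = 28
    parts = length // 5
    if data > parts:
        length = (33 + 3) // 18
    length -= data * 13
    num = num % 5
    data = 31 * 5
    return num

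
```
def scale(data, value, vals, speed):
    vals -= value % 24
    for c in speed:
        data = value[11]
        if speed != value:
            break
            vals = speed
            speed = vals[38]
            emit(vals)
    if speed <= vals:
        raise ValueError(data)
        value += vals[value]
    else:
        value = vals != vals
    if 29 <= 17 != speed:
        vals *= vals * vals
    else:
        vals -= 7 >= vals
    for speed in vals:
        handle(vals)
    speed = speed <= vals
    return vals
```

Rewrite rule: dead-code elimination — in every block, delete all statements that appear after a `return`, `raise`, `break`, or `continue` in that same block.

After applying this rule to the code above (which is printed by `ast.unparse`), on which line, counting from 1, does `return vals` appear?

Transformed code:
def scale(data, value, vals, speed):
    vals -= value % 24
    for c in speed:
        data = value[11]
        if speed != value:
            break
    if speed <= vals:
        raise ValueError(data)
    else:
        value = vals != vals
    if 29 <= 17 != speed:
        vals *= vals * vals
    else:
        vals -= 7 >= vals
    for speed in vals:
        handle(vals)
    speed = speed <= vals
    return vals

18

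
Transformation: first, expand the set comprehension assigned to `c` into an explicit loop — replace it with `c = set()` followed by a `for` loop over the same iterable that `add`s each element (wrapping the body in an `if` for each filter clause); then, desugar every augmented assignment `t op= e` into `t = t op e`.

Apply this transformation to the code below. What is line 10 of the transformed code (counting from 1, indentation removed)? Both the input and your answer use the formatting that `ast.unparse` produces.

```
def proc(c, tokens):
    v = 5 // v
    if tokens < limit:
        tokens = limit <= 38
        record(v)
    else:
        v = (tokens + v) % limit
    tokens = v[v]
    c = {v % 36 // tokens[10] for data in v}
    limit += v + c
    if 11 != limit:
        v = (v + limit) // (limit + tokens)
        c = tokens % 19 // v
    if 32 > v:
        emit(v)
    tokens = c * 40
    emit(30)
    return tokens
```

for data in v:

Transformed code:
def proc(c, tokens):
    v = 5 // v
    if tokens < limit:
        tokens = limit <= 38
        record(v)
    else:
        v = (tokens + v) % limit
    tokens = v[v]
    c = set()
    for data in v:
        c.add(v % 36 // tokens[10])
    limit = limit + (v + c)
    if 11 != limit:
        v = (v + limit) // (limit + tokens)
        c = tokens % 19 // v
    if 32 > v:
        emit(v)
    tokens = c * 40
    emit(30)
    return tokens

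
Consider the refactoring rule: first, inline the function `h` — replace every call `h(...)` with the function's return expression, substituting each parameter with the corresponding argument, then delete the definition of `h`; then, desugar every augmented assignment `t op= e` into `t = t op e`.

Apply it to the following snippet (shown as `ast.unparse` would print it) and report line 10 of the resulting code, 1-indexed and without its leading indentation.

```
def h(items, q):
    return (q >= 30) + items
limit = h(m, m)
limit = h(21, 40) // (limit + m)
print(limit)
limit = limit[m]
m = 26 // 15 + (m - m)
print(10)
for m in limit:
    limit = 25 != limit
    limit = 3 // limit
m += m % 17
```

m = m + m % 17

Transformed code:
limit = (m >= 30) + m
limit = ((40 >= 30) + 21) // (limit + m)
print(limit)
limit = limit[m]
m = 26 // 15 + (m - m)
print(10)
for m in limit:
    limit = 25 != limit
    limit = 3 // limit
m = m + m % 17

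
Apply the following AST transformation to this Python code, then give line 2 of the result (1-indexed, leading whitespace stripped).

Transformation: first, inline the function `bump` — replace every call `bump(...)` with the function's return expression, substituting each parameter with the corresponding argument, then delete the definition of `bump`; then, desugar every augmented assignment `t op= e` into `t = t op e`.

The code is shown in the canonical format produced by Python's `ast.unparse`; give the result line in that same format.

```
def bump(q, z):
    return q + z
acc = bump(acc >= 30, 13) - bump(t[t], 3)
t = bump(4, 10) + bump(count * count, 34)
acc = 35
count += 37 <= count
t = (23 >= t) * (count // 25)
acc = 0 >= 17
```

Transformed code:
acc = (acc >= 30) + 13 - (t[t] + 3)
t = 4 + 10 + (count * count + 34)
acc = 35
count = count + (37 <= count)
t = (23 >= t) * (count // 25)
acc = 0 >= 17

t = 4 + 10 + (count * count + 34)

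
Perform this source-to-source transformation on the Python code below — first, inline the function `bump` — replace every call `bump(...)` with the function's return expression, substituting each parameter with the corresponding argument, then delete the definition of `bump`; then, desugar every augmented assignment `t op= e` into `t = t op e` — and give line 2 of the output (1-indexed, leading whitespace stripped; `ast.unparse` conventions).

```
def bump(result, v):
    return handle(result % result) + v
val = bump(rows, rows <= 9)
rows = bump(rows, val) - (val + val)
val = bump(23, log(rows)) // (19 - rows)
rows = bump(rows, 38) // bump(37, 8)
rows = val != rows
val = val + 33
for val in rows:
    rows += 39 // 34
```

rows = handle(rows % rows) + val - (val + val)

Transformed code:
val = handle(rows % rows) + (rows <= 9)
rows = handle(rows % rows) + val - (val + val)
val = (handle(23 % 23) + log(rows)) // (19 - rows)
rows = (handle(rows % rows) + 38) // (handle(37 % 37) + 8)
rows = val != rows
val = val + 33
for val in rows:
    rows = rows + 39 // 34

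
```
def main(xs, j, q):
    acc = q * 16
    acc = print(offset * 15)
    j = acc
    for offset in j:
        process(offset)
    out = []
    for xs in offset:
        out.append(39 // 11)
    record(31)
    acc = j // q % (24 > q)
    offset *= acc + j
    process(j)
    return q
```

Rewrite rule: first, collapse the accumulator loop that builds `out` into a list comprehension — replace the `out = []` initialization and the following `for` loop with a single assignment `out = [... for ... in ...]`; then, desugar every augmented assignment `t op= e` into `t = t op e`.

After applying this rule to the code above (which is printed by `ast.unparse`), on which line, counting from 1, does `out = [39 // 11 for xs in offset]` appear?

7

Transformed code:
def main(xs, j, q):
    acc = q * 16
    acc = print(offset * 15)
    j = acc
    for offset in j:
        process(offset)
    out = [39 // 11 for xs in offset]
    record(31)
    acc = j // q % (24 > q)
    offset = offset * (acc + j)
    process(j)
    return q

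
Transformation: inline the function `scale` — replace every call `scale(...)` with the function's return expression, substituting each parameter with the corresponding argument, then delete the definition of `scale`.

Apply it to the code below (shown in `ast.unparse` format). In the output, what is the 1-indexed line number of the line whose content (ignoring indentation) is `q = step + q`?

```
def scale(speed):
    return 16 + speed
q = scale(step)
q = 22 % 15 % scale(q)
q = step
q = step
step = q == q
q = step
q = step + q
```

Transformed code:
q = 16 + step
q = 22 % 15 % (16 + q)
q = step
q = step
step = q == q
q = step
q = step + q

7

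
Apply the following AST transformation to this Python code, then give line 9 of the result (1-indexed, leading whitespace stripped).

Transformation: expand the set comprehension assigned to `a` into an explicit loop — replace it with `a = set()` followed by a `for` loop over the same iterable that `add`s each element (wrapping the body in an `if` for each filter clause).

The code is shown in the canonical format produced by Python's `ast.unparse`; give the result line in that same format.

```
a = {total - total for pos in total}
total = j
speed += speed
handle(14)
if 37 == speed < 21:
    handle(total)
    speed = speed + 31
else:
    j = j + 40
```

Transformed code:
a = set()
for pos in total:
    a.add(total - total)
total = j
speed += speed
handle(14)
if 37 == speed < 21:
    handle(total)
    speed = speed + 31
else:
    j = j + 40

speed = speed + 31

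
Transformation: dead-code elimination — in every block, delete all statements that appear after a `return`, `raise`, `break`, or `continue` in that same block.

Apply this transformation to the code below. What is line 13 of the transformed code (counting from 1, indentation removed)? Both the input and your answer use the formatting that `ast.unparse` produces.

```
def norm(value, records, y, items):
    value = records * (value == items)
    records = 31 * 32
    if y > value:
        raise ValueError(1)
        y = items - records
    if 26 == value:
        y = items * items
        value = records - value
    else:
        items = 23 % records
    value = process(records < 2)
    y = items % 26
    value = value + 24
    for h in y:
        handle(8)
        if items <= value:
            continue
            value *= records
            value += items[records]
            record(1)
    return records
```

Transformed code:
def norm(value, records, y, items):
    value = records * (value == items)
    records = 31 * 32
    if y > value:
        raise ValueError(1)
    if 26 == value:
        y = items * items
        value = records - value
    else:
        items = 23 % records
    value = process(records < 2)
    y = items % 26
    value = value + 24
    for h in y:
        handle(8)
        if items <= value:
            continue
    return records

value = value + 24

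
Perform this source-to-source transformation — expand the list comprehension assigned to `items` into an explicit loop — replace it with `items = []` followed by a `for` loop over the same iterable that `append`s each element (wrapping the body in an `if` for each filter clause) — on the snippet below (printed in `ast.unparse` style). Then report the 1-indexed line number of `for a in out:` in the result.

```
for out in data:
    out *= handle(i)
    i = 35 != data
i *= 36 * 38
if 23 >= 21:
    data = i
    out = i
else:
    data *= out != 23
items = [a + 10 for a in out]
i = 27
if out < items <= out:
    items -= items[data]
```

Transformed code:
for out in data:
    out *= handle(i)
    i = 35 != data
i *= 36 * 38
if 23 >= 21:
    data = i
    out = i
else:
    data *= out != 23
items = []
for a in out:
    items.append(a + 10)
i = 27
if out < items <= out:
    items -= items[data]

11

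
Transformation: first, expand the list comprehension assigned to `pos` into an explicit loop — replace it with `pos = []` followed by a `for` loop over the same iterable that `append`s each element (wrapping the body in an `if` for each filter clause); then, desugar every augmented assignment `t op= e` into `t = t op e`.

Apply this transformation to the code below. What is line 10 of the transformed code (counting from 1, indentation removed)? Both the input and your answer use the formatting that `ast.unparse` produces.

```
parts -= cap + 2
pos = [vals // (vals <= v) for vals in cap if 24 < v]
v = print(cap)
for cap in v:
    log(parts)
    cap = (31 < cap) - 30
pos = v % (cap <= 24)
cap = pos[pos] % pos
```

pos = v % (cap <= 24)

Transformed code:
parts = parts - (cap + 2)
pos = []
for vals in cap:
    if 24 < v:
        pos.append(vals // (vals <= v))
v = print(cap)
for cap in v:
    log(parts)
    cap = (31 < cap) - 30
pos = v % (cap <= 24)
cap = pos[pos] % pos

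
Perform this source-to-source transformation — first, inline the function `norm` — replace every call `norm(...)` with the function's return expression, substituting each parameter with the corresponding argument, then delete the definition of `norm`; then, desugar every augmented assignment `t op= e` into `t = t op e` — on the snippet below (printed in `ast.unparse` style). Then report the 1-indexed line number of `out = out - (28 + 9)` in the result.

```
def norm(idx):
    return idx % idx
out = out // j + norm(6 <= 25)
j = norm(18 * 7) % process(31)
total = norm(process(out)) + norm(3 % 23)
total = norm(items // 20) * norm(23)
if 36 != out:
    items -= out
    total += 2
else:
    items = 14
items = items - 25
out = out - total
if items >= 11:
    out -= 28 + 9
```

Transformed code:
out = out // j + (6 <= 25) % (6 <= 25)
j = 18 * 7 % (18 * 7) % process(31)
total = process(out) % process(out) + 3 % 23 % (3 % 23)
total = items // 20 % (items // 20) * (23 % 23)
if 36 != out:
    items = items - out
    total = total + 2
else:
    items = 14
items = items - 25
out = out - total
if items >= 11:
    out = out - (28 + 9)

13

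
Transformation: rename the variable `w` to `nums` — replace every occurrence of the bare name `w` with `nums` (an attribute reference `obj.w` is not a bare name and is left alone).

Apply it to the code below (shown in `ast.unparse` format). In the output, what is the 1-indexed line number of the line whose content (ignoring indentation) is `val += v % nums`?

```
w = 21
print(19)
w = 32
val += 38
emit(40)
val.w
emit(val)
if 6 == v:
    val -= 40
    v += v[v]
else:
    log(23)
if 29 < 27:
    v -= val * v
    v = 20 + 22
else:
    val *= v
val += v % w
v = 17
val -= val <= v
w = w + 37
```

Transformed code:
nums = 21
print(19)
nums = 32
val += 38
emit(40)
val.w
emit(val)
if 6 == v:
    val -= 40
    v += v[v]
else:
    log(23)
if 29 < 27:
    v -= val * v
    v = 20 + 22
else:
    val *= v
val += v % nums
v = 17
val -= val <= v
nums = nums + 37

18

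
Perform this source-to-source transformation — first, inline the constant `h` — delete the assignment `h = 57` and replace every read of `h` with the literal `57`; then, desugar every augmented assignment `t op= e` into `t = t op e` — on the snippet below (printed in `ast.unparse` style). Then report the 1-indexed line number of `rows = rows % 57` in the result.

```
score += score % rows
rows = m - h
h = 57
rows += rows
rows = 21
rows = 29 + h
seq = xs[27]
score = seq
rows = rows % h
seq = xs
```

Transformed code:
score = score + score % rows
rows = m - 57
rows = rows + rows
rows = 21
rows = 29 + 57
seq = xs[27]
score = seq
rows = rows % 57
seq = xs

8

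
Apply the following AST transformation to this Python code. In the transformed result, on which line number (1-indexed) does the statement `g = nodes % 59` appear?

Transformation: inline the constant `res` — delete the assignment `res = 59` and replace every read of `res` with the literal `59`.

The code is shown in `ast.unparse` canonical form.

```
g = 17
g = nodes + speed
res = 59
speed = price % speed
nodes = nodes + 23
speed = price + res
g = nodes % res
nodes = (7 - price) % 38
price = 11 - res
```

Transformed code:
g = 17
g = nodes + speed
speed = price % speed
nodes = nodes + 23
speed = price + 59
g = nodes % 59
nodes = (7 - price) % 38
price = 11 - 59

6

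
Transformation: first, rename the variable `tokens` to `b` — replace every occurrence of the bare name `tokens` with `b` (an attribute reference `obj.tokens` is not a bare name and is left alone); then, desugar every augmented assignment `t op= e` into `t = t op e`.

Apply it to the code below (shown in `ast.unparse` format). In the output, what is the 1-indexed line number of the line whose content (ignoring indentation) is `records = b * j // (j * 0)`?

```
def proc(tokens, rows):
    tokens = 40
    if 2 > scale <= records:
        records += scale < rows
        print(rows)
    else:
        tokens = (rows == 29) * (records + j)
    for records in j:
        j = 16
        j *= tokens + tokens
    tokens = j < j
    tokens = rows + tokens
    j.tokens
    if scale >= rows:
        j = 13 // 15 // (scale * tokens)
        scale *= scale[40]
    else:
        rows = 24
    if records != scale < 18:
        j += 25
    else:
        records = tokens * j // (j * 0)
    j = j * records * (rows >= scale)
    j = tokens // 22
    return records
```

22

Transformed code:
def proc(b, rows):
    b = 40
    if 2 > scale <= records:
        records = records + (scale < rows)
        print(rows)
    else:
        b = (rows == 29) * (records + j)
    for records in j:
        j = 16
        j = j * (b + b)
    b = j < j
    b = rows + b
    j.tokens
    if scale >= rows:
        j = 13 // 15 // (scale * b)
        scale = scale * scale[40]
    else:
        rows = 24
    if records != scale < 18:
        j = j + 25
    else:
        records = b * j // (j * 0)
    j = j * records * (rows >= scale)
    j = b // 22
    return records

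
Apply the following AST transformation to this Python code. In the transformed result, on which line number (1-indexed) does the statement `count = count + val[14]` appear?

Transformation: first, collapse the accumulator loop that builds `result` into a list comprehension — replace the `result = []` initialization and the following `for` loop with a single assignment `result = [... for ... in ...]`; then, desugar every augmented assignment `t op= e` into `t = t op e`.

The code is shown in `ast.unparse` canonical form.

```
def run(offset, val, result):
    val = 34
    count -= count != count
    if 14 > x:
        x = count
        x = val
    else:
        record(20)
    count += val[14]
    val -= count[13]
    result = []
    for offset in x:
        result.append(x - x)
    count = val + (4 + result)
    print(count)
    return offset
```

Transformed code:
def run(offset, val, result):
    val = 34
    count = count - (count != count)
    if 14 > x:
        x = count
        x = val
    else:
        record(20)
    count = count + val[14]
    val = val - count[13]
    result = [x - x for offset in x]
    count = val + (4 + result)
    print(count)
    return offset

9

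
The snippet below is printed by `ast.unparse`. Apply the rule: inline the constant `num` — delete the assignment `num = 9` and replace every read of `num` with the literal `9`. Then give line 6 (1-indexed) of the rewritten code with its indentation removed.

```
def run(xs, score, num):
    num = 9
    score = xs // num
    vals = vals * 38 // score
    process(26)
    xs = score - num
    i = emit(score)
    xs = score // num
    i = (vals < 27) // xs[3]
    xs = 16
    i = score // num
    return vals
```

Transformed code:
def run(xs, score, num):
    score = xs // 9
    vals = vals * 38 // score
    process(26)
    xs = score - 9
    i = emit(score)
    xs = score // 9
    i = (vals < 27) // xs[3]
    xs = 16
    i = score // 9
    return vals

i = emit(score)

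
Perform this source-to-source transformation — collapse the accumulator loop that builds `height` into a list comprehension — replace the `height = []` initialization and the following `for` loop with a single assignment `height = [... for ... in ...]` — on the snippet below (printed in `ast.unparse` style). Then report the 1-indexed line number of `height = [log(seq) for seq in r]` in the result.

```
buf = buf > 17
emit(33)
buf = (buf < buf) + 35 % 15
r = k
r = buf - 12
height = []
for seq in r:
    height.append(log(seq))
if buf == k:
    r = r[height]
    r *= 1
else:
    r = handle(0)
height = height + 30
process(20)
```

Transformed code:
buf = buf > 17
emit(33)
buf = (buf < buf) + 35 % 15
r = k
r = buf - 12
height = [log(seq) for seq in r]
if buf == k:
    r = r[height]
    r *= 1
else:
    r = handle(0)
height = height + 30
process(20)

6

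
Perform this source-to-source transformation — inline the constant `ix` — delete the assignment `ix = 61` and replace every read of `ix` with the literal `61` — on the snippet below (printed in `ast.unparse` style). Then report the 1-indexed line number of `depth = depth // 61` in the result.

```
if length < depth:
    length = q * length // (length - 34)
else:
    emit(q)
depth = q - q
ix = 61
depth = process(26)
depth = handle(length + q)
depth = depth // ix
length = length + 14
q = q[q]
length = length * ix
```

8

Transformed code:
if length < depth:
    length = q * length // (length - 34)
else:
    emit(q)
depth = q - q
depth = process(26)
depth = handle(length + q)
depth = depth // 61
length = length + 14
q = q[q]
length = length * 61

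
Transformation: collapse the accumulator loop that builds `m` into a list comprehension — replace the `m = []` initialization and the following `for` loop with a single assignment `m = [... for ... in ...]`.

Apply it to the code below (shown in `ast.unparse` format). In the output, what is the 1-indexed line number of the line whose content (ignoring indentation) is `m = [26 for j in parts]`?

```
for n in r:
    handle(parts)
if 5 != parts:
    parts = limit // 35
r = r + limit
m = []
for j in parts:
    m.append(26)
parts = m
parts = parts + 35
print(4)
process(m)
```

Transformed code:
for n in r:
    handle(parts)
if 5 != parts:
    parts = limit // 35
r = r + limit
m = [26 for j in parts]
parts = m
parts = parts + 35
print(4)
process(m)

6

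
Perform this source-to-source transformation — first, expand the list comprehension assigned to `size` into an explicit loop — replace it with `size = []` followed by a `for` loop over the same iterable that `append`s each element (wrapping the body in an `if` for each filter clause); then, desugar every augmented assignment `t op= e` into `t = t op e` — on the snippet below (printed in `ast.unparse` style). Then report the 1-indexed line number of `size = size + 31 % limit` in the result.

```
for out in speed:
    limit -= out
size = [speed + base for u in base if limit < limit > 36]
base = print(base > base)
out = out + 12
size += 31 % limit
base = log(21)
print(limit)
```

Transformed code:
for out in speed:
    limit = limit - out
size = []
for u in base:
    if limit < limit > 36:
        size.append(speed + base)
base = print(base > base)
out = out + 12
size = size + 31 % limit
base = log(21)
print(limit)

9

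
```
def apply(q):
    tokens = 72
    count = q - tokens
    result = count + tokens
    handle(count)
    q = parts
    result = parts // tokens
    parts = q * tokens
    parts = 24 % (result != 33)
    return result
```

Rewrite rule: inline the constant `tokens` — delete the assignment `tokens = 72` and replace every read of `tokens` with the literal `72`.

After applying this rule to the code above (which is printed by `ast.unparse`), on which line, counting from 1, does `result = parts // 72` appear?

Transformed code:
def apply(q):
    count = q - 72
    result = count + 72
    handle(count)
    q = parts
    result = parts // 72
    parts = q * 72
    parts = 24 % (result != 33)
    return result

6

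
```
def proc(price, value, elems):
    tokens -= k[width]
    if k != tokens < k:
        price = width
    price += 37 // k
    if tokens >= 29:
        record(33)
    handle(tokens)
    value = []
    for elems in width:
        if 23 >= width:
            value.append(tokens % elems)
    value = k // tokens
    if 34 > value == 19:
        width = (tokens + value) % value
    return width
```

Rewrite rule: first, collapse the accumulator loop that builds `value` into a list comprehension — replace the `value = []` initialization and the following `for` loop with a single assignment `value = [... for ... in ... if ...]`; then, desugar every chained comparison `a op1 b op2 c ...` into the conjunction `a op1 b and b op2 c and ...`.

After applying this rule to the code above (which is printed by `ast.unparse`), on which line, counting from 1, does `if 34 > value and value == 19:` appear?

11

Transformed code:
def proc(price, value, elems):
    tokens -= k[width]
    if k != tokens and tokens < k:
        price = width
    price += 37 // k
    if tokens >= 29:
        record(33)
    handle(tokens)
    value = [tokens % elems for elems in width if 23 >= width]
    value = k // tokens
    if 34 > value and value == 19:
        width = (tokens + value) % value
    return width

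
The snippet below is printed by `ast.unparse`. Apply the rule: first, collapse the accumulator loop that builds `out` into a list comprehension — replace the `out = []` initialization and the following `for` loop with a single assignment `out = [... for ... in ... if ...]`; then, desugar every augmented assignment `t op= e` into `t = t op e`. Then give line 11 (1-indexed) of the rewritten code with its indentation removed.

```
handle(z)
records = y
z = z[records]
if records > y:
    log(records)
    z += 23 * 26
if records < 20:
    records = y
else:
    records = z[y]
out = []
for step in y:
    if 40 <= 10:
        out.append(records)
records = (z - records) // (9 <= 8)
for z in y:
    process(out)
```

out = [records for step in y if 40 <= 10]

Transformed code:
handle(z)
records = y
z = z[records]
if records > y:
    log(records)
    z = z + 23 * 26
if records < 20:
    records = y
else:
    records = z[y]
out = [records for step in y if 40 <= 10]
records = (z - records) // (9 <= 8)
for z in y:
    process(out)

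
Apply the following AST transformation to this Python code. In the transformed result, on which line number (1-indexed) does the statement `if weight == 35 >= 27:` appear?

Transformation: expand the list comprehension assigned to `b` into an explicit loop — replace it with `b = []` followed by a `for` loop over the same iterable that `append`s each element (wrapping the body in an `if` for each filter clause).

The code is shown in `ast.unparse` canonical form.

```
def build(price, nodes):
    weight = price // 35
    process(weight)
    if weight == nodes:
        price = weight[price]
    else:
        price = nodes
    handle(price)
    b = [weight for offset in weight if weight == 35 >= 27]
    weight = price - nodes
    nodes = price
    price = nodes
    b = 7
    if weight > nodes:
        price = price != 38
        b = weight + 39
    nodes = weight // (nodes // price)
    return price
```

Transformed code:
def build(price, nodes):
    weight = price // 35
    process(weight)
    if weight == nodes:
        price = weight[price]
    else:
        price = nodes
    handle(price)
    b = []
    for offset in weight:
        if weight == 35 >= 27:
            b.append(weight)
    weight = price - nodes
    nodes = price
    price = nodes
    b = 7
    if weight > nodes:
        price = price != 38
        b = weight + 39
    nodes = weight // (nodes // price)
    return price

11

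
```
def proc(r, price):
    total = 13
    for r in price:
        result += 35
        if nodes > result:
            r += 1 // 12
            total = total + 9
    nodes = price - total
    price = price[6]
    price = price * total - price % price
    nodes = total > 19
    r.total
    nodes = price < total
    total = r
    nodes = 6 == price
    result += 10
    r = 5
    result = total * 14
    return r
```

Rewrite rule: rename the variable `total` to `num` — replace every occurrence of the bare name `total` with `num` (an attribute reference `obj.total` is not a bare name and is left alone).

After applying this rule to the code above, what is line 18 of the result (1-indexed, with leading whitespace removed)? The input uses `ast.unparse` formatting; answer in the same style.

result = num * 14

Transformed code:
def proc(r, price):
    num = 13
    for r in price:
        result += 35
        if nodes > result:
            r += 1 // 12
            num = num + 9
    nodes = price - num
    price = price[6]
    price = price * num - price % price
    nodes = num > 19
    r.total
    nodes = price < num
    num = r
    nodes = 6 == price
    result += 10
    r = 5
    result = num * 14
    return r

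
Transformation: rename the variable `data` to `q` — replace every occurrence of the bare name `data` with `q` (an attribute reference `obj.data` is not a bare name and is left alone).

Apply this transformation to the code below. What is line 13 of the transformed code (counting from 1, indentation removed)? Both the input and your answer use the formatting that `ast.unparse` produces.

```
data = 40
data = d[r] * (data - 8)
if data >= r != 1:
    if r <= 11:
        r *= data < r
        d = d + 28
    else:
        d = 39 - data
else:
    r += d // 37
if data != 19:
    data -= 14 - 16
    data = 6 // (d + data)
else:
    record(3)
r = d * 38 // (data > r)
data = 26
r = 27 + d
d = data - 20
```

Transformed code:
q = 40
q = d[r] * (q - 8)
if q >= r != 1:
    if r <= 11:
        r *= q < r
        d = d + 28
    else:
        d = 39 - q
else:
    r += d // 37
if q != 19:
    q -= 14 - 16
    q = 6 // (d + q)
else:
    record(3)
r = d * 38 // (q > r)
q = 26
r = 27 + d
d = q - 20

q = 6 // (d + q)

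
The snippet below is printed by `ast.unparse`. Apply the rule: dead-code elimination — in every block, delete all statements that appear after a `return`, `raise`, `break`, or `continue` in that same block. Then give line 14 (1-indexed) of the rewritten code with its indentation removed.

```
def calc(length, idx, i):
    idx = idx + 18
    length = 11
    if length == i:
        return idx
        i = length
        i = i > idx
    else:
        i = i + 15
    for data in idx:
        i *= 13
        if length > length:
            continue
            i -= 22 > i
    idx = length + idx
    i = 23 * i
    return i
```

return i

Transformed code:
def calc(length, idx, i):
    idx = idx + 18
    length = 11
    if length == i:
        return idx
    else:
        i = i + 15
    for data in idx:
        i *= 13
        if length > length:
            continue
    idx = length + idx
    i = 23 * i
    return i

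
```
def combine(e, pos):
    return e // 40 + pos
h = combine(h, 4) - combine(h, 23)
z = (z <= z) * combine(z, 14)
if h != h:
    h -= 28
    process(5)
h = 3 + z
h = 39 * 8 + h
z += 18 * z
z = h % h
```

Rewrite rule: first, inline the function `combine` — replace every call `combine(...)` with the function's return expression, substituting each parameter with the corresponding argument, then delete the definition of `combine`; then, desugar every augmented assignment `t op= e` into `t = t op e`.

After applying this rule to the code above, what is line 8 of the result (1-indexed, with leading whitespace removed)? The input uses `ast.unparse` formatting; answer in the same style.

Transformed code:
h = h // 40 + 4 - (h // 40 + 23)
z = (z <= z) * (z // 40 + 14)
if h != h:
    h = h - 28
    process(5)
h = 3 + z
h = 39 * 8 + h
z = z + 18 * z
z = h % h

z = z + 18 * z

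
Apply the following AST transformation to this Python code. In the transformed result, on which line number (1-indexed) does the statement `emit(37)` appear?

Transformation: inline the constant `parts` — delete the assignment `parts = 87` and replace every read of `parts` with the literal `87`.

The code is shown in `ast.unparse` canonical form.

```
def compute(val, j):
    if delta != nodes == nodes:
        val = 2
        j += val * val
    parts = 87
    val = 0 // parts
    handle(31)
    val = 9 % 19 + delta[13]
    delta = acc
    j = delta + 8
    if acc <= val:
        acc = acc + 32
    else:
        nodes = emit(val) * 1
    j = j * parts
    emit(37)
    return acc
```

15

Transformed code:
def compute(val, j):
    if delta != nodes == nodes:
        val = 2
        j += val * val
    val = 0 // 87
    handle(31)
    val = 9 % 19 + delta[13]
    delta = acc
    j = delta + 8
    if acc <= val:
        acc = acc + 32
    else:
        nodes = emit(val) * 1
    j = j * 87
    emit(37)
    return acc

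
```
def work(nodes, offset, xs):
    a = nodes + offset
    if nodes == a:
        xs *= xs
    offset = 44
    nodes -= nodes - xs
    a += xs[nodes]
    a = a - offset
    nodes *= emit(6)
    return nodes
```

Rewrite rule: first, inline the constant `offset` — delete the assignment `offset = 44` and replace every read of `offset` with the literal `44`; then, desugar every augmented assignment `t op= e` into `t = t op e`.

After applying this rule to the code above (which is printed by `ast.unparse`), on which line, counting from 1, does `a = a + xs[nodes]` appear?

Transformed code:
def work(nodes, offset, xs):
    a = nodes + 44
    if nodes == a:
        xs = xs * xs
    nodes = nodes - (nodes - xs)
    a = a + xs[nodes]
    a = a - 44
    nodes = nodes * emit(6)
    return nodes

6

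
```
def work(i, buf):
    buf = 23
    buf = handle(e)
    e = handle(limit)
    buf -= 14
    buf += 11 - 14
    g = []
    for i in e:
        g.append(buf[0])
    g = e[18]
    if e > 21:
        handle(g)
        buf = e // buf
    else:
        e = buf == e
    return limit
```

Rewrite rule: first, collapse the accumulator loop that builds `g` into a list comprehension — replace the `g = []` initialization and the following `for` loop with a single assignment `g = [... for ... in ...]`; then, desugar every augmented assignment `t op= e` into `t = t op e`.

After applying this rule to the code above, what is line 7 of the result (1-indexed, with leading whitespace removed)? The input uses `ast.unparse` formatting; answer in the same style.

Transformed code:
def work(i, buf):
    buf = 23
    buf = handle(e)
    e = handle(limit)
    buf = buf - 14
    buf = buf + (11 - 14)
    g = [buf[0] for i in e]
    g = e[18]
    if e > 21:
        handle(g)
        buf = e // buf
    else:
        e = buf == e
    return limit

g = [buf[0] for i in e]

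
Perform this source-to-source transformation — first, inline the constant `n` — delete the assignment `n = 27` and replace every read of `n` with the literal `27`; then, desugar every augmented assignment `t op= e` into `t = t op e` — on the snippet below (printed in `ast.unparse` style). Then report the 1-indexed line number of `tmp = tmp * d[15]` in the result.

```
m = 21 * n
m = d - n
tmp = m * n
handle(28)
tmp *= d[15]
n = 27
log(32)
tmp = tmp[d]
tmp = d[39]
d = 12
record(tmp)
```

Transformed code:
m = 21 * 27
m = d - 27
tmp = m * 27
handle(28)
tmp = tmp * d[15]
log(32)
tmp = tmp[d]
tmp = d[39]
d = 12
record(tmp)

5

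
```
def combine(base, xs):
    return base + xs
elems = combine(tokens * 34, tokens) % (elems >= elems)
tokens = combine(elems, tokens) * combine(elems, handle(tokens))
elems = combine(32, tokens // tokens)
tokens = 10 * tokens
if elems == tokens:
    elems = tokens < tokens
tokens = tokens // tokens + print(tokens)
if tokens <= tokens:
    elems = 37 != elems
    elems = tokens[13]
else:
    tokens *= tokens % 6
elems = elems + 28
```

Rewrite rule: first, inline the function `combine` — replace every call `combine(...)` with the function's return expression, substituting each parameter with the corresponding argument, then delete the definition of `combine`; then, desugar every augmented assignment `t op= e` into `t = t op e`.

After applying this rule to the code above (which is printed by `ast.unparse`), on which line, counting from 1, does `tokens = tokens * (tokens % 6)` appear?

12

Transformed code:
elems = (tokens * 34 + tokens) % (elems >= elems)
tokens = (elems + tokens) * (elems + handle(tokens))
elems = 32 + tokens // tokens
tokens = 10 * tokens
if elems == tokens:
    elems = tokens < tokens
tokens = tokens // tokens + print(tokens)
if tokens <= tokens:
    elems = 37 != elems
    elems = tokens[13]
else:
    tokens = tokens * (tokens % 6)
elems = elems + 28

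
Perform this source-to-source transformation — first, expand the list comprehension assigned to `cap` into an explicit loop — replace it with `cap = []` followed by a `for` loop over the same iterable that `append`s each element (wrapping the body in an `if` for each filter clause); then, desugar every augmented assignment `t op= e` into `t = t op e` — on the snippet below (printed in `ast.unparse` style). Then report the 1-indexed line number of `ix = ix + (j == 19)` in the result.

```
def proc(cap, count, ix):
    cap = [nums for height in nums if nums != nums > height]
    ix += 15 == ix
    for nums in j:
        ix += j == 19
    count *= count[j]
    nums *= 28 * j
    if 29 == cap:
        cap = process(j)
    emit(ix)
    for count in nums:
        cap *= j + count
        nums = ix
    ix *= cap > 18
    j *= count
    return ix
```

8

Transformed code:
def proc(cap, count, ix):
    cap = []
    for height in nums:
        if nums != nums > height:
            cap.append(nums)
    ix = ix + (15 == ix)
    for nums in j:
        ix = ix + (j == 19)
    count = count * count[j]
    nums = nums * (28 * j)
    if 29 == cap:
        cap = process(j)
    emit(ix)
    for count in nums:
        cap = cap * (j + count)
        nums = ix
    ix = ix * (cap > 18)
    j = j * count
    return ix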